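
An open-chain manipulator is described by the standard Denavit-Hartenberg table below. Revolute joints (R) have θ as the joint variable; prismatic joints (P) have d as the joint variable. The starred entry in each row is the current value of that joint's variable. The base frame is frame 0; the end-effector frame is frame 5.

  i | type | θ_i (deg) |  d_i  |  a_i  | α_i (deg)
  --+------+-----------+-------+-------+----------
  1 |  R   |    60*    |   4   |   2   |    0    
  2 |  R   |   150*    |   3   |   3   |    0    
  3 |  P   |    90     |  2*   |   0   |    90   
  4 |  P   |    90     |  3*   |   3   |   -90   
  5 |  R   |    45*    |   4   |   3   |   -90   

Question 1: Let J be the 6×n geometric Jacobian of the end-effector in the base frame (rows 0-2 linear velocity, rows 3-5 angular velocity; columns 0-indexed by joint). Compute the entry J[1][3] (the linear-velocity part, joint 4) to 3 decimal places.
prismatic axis z_3 = (-0.8660,-0.5000,0.0000)
J_v[:, 3] = z_3; J_ω[:, 3] = (0,0,0)
entry J[1][3] = -0.5000

-0.500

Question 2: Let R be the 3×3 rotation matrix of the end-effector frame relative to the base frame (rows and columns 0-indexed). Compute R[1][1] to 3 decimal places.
End-effector y-axis (col 1 of R) = (0.5000,-0.8660,-0.0000)
R[1][1] = -0.8660

-0.866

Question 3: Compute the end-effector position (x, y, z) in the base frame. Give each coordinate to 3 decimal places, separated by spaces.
after link 1: o_1 = (1.0000, 1.7321, 4.0000)
after link 2: o_2 = (-1.5981, 0.2321, 7.0000)
after link 3: o_3 = (-1.5981, 0.2321, 9.0000)
after link 4: o_4 = (-4.1962, -1.2679, 12.0000)
after link 5: o_5 = (-4.3590, 3.2568, 14.1213)

-4.359 3.257 14.121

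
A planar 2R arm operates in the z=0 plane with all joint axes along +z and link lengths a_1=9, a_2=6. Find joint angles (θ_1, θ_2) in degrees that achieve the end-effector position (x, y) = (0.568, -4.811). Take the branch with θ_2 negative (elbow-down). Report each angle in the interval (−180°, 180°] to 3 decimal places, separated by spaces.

cos θ_2 = (23.4683−9²−6²)/(2·9·6) = -0.8660; θ_2 = -150.0010° (elbow-down)
β = atan2(-4.8110,0.5680) = -83.2667°; ψ = atan2(-2.9999,3.8038) = -38.2615°
θ_1 = β − ψ = -45.0051°

-45.005 -150.001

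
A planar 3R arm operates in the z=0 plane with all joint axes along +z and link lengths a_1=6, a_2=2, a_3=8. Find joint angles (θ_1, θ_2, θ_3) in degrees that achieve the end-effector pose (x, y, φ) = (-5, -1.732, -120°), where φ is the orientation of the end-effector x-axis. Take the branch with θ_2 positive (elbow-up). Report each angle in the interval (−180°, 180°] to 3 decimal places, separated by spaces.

81.787 119.999 38.215

wrist centre = target − a_3·(cos φ, sin φ) = (-1.0000, 5.1962)
cos θ_2 = (28.0005−6²−2²)/(2·6·2) = -0.5000; θ_2 = 119.9985° (elbow-up)
β = atan2(5.1962,-1.0000) = 100.8933°; ψ = atan2(1.7321,5.0000) = 19.1067°
θ_1 = β − ψ = 81.7866°
θ_3 = φ − θ_1 − θ_2 = 38.2149° (wrapped to (-180°,180°])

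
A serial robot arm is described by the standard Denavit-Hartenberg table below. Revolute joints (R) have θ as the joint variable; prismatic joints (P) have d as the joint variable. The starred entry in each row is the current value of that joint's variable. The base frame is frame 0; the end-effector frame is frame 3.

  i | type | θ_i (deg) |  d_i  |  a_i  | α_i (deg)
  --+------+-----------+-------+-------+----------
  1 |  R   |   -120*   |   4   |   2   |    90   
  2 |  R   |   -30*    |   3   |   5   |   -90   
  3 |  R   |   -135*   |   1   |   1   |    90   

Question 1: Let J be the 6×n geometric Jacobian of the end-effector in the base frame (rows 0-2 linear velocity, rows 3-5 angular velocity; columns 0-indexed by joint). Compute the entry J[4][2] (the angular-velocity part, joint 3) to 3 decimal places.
axis z_2 = (-0.2500,-0.4330,0.8660); lever o_n−o_2 = (-0.5562,0.4509,1.2196)
cross product → J_v[:, 2] = (-0.9186,-0.1768,-0.3536)
J_ω[:, 2] = z_2
entry J[4][2] = -0.4330

-0.433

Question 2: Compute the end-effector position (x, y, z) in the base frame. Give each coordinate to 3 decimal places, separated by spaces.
after link 1: o_1 = (-1.0000, -1.7321, 4.0000)
after link 2: o_2 = (-5.7631, -3.9821, 1.5000)
after link 3: o_3 = (-6.3193, -3.5312, 2.7196)

-6.319 -3.531 2.720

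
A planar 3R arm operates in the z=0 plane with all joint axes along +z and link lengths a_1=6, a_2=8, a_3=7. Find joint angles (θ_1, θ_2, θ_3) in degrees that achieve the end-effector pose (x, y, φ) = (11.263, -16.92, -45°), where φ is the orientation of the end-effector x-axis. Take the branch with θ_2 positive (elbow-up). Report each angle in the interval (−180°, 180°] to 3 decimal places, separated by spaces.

wrist centre = target − a_3·(cos φ, sin φ) = (6.3133, -11.9703)
cos θ_2 = (183.1441−6²−8²)/(2·6·8) = 0.8661; θ_2 = 29.9932° (elbow-up)
β = atan2(-11.9703,6.3133) = -62.1923°; ψ = atan2(3.9992,12.9287) = 17.1882°
θ_1 = β − ψ = -79.3805°
θ_3 = φ − θ_1 − θ_2 = 4.3873° (wrapped to (-180°,180°])

-79.381 29.993 4.387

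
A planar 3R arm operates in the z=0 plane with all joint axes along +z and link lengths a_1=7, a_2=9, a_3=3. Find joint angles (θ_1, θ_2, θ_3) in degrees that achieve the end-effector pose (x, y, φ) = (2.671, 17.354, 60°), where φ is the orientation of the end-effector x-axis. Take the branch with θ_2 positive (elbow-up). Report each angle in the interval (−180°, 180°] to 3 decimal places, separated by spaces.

wrist centre = target − a_3·(cos φ, sin φ) = (1.1710, 14.7559)
cos θ_2 = (219.1085−7²−9²)/(2·7·9) = 0.7072; θ_2 = 44.9916° (elbow-up)
β = atan2(14.7559,1.1710) = 85.4626°; ψ = atan2(6.3630,13.3649) = 25.4591°
θ_1 = β − ψ = 60.0035°
θ_3 = φ − θ_1 − θ_2 = -44.9951° (wrapped to (-180°,180°])

60.004 44.992 -44.995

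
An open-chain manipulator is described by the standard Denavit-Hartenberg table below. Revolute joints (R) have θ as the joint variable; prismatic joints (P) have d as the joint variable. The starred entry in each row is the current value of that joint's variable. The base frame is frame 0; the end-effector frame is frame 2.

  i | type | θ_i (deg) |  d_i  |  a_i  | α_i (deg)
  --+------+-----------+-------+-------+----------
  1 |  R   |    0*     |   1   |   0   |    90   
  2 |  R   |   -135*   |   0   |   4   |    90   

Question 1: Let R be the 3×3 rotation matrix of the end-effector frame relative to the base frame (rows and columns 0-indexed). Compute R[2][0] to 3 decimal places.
End-effector x-axis (col 0 of R) = (-0.7071,-0.0000,-0.7071)
R[2][0] = -0.7071

-0.707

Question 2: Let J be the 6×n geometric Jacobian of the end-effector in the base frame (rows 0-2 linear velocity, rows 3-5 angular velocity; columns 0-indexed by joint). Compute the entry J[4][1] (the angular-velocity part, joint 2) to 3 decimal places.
-1.000

axis z_1 = (0.0000,-1.0000,0.0000); lever o_n−o_1 = (-2.8284,-0.0000,-2.8284)
cross product → J_v[:, 1] = (2.8284,-0.0000,-2.8284)
J_ω[:, 1] = z_1
entry J[4][1] = -1.0000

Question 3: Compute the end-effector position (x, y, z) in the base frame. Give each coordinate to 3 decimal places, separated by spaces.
-2.828 -0.000 -1.828

after link 1: o_1 = (0.0000, 0.0000, 1.0000)
after link 2: o_2 = (-2.8284, -0.0000, -1.8284)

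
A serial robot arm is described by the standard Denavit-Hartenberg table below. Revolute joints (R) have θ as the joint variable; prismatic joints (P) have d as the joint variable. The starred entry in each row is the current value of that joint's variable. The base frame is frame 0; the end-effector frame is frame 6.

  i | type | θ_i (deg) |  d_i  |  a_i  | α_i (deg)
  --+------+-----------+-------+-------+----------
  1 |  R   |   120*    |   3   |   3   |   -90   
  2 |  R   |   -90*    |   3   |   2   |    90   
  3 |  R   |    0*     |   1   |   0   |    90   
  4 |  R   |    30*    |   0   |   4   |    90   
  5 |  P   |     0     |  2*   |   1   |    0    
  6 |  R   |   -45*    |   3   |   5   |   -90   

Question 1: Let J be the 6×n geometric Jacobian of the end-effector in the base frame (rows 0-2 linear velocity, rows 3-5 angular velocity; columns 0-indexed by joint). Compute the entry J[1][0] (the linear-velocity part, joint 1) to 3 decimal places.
axis z_0 = ẑ; lever o_n−o_0 = (-6.6911,-1.4817,14.8920)
cross product → J_v[:, 0] = (1.4817,-6.6911,0.0000)
J_ω[:, 0] = z_0
entry J[1][0] = -6.6911

-6.691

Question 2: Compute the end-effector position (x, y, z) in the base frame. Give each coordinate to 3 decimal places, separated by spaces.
-6.691 -1.482 14.892

after link 1: o_1 = (-1.5000, 2.5981, 3.0000)
after link 2: o_2 = (-4.0981, 1.0981, 5.0000)
after link 3: o_3 = (-3.5981, 0.2321, 5.0000)
after link 4: o_4 = (-2.5981, -1.5000, 8.4641)
after link 5: o_5 = (-3.2141, -0.4330, 10.3301)
after link 6: o_6 = (-6.6911, -1.4817, 14.8920)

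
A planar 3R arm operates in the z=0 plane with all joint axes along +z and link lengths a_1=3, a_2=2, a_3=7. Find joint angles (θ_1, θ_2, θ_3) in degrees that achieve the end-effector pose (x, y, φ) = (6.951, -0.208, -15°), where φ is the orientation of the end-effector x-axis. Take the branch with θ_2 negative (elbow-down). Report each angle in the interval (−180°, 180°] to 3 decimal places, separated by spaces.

121.523 -149.998 13.475

wrist centre = target − a_3·(cos φ, sin φ) = (0.1895, 1.6037)
cos θ_2 = (2.6079−3²−2²)/(2·3·2) = -0.8660; θ_2 = -149.9983° (elbow-down)
β = atan2(1.6037,0.1895) = 83.2604°; ψ = atan2(-1.0001,1.2680) = -38.2628°
θ_1 = β − ψ = 121.5232°
θ_3 = φ − θ_1 − θ_2 = 13.4751° (wrapped to (-180°,180°])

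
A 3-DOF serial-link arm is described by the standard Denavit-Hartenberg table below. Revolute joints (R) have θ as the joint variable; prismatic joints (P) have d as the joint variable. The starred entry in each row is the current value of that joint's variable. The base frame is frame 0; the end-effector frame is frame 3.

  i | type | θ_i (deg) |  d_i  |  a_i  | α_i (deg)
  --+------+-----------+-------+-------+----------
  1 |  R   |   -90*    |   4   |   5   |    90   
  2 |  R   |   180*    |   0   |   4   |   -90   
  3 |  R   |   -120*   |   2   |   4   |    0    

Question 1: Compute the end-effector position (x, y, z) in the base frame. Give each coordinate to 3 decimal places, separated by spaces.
after link 1: o_1 = (0.0000, -5.0000, 4.0000)
after link 2: o_2 = (0.0000, -1.0000, 4.0000)
after link 3: o_3 = (-3.4641, -3.0000, 2.0000)

-3.464 -3.000 2.000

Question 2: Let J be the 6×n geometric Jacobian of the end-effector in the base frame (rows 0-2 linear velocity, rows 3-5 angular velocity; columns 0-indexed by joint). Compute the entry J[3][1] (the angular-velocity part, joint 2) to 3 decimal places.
axis z_1 = (-1.0000,-0.0000,0.0000); lever o_n−o_1 = (-3.4641,2.0000,-2.0000)
cross product → J_v[:, 1] = (-0.0000,-2.0000,-2.0000)
J_ω[:, 1] = z_1
entry J[3][1] = -1.0000

-1.000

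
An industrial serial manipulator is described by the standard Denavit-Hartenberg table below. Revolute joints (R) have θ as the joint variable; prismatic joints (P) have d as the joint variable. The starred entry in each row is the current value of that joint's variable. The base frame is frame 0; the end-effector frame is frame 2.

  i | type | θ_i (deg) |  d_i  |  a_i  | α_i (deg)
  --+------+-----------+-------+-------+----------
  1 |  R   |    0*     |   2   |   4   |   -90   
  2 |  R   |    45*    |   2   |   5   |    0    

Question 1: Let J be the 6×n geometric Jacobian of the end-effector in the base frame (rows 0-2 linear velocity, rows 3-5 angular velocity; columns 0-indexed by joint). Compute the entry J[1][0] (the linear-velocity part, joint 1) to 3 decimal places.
axis z_0 = ẑ; lever o_n−o_0 = (7.5355,2.0000,-1.5355)
cross product → J_v[:, 0] = (-2.0000,7.5355,0.0000)
J_ω[:, 0] = z_0
entry J[1][0] = 7.5355

7.536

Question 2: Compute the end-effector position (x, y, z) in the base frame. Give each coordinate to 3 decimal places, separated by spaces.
7.536 2.000 -1.536

after link 1: o_1 = (4.0000, 0.0000, 2.0000)
after link 2: o_2 = (7.5355, 2.0000, -1.5355)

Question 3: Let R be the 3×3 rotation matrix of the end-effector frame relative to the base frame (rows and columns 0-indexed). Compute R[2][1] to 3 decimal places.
End-effector y-axis (col 1 of R) = (-0.7071,0.0000,-0.7071)
R[2][1] = -0.7071

-0.707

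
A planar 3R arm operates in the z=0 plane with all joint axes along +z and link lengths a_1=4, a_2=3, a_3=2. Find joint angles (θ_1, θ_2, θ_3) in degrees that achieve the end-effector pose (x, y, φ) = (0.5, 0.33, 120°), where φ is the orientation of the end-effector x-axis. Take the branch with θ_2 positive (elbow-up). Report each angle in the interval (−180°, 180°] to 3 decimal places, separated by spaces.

-90.003 149.998 60.005

wrist centre = target − a_3·(cos φ, sin φ) = (1.5000, -1.4021)
cos θ_2 = (4.2157−4²−3²)/(2·4·3) = -0.8660; θ_2 = 149.9983° (elbow-up)
β = atan2(-1.4021,1.5000) = -43.0669°; ψ = atan2(1.5001,1.4020) = 46.9362°
θ_1 = β − ψ = -90.0032°
θ_3 = φ − θ_1 − θ_2 = 60.0049° (wrapped to (-180°,180°])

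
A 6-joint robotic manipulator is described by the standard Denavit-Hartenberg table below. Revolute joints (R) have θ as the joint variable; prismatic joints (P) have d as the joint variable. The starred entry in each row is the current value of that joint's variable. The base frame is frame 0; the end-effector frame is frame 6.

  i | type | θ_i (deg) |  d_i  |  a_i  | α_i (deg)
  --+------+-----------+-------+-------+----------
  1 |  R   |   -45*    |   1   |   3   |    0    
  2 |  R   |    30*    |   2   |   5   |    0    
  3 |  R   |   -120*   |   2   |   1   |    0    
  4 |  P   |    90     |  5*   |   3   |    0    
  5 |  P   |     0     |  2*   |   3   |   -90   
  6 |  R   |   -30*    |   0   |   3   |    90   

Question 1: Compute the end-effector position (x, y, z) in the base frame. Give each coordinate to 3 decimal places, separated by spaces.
after link 1: o_1 = (2.1213, -2.1213, 1.0000)
after link 2: o_2 = (6.9509, -3.4154, 3.0000)
after link 3: o_3 = (6.2438, -4.1225, 5.0000)
after link 4: o_4 = (8.3652, -6.2438, 10.0000)
after link 5: o_5 = (10.4865, -8.3652, 12.0000)
after link 6: o_6 = (12.3236, -10.2023, 13.5000)

12.324 -10.202 13.500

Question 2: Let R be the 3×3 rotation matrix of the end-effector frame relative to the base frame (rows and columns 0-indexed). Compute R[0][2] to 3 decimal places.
End-effector z-axis (col 2 of R) = (-0.3536,0.3536,0.8660)
R[0][2] = -0.3536

-0.354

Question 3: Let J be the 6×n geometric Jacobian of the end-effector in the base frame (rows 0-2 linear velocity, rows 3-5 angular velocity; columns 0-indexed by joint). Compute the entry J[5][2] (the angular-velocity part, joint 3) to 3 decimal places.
1.000

axis z_2 = (0.0000,0.0000,1.0000); lever o_n−o_2 = (5.3727,-6.7869,10.5000)
cross product → J_v[:, 2] = (6.7869,5.3727,-0.0000)
J_ω[:, 2] = z_2
entry J[5][2] = 1.0000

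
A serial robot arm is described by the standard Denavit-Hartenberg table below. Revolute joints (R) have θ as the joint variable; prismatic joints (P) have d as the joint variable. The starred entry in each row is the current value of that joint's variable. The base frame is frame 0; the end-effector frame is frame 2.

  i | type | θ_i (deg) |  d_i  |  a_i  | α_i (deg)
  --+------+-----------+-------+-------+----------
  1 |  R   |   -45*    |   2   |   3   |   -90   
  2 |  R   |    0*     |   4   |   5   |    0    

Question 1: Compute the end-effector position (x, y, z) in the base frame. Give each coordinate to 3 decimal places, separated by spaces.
8.485 -2.828 2.000

after link 1: o_1 = (2.1213, -2.1213, 2.0000)
after link 2: o_2 = (8.4853, -2.8284, 2.0000)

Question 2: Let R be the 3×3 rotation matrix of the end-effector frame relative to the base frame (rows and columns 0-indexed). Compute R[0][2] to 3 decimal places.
0.707

End-effector z-axis (col 2 of R) = (0.7071,0.7071,0.0000)
R[0][2] = 0.7071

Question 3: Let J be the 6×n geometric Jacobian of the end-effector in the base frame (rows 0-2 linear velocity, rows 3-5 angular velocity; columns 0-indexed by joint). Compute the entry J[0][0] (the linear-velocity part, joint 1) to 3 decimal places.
2.828

axis z_0 = ẑ; lever o_n−o_0 = (8.4853,-2.8284,2.0000)
cross product → J_v[:, 0] = (2.8284,8.4853,-0.0000)
J_ω[:, 0] = z_0
entry J[0][0] = 2.8284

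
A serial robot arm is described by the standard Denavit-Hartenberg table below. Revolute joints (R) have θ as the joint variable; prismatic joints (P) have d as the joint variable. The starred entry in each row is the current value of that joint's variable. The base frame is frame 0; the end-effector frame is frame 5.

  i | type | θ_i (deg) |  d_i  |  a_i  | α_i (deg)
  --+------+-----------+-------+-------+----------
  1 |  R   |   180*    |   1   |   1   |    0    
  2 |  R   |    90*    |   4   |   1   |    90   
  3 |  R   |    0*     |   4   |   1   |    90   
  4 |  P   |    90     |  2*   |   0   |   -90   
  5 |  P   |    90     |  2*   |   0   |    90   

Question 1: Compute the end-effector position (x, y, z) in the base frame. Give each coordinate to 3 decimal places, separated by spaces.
after link 1: o_1 = (-1.0000, 0.0000, 1.0000)
after link 2: o_2 = (-1.0000, -1.0000, 5.0000)
after link 3: o_3 = (-5.0000, -2.0000, 5.0000)
after link 4: o_4 = (-5.0000, -2.0000, 3.0000)
after link 5: o_5 = (-5.0000, 0.0000, 3.0000)

-5.000 0.000 3.000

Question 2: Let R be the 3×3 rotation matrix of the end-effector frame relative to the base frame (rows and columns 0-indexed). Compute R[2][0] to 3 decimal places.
1.000

End-effector x-axis (col 0 of R) = (0.0000,0.0000,1.0000)
R[2][0] = 1.0000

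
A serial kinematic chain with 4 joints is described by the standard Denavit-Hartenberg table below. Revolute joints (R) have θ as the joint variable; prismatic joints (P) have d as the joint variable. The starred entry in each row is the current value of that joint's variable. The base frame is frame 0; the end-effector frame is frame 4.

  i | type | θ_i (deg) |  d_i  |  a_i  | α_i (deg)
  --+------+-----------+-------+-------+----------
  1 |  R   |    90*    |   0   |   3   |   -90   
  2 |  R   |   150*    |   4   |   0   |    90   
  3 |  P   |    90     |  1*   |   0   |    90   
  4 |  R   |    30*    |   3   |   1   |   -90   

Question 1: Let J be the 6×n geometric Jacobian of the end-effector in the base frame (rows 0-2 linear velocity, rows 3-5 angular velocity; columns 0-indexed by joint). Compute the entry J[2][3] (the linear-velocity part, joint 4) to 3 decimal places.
axis z_3 = (-0.0000,-0.8660,-0.5000); lever o_n−o_3 = (-0.8660,-2.3481,-1.9330)
cross product → J_v[:, 3] = (0.5000,0.4330,-0.7500)
J_ω[:, 3] = z_3
entry J[2][3] = -0.7500

-0.750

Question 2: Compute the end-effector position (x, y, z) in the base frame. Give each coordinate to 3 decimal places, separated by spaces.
-4.866 1.152 -2.799

after link 1: o_1 = (0.0000, 3.0000, 0.0000)
after link 2: o_2 = (-4.0000, 3.0000, 0.0000)
after link 3: o_3 = (-4.0000, 3.5000, -0.8660)
after link 4: o_4 = (-4.8660, 1.1519, -2.7990)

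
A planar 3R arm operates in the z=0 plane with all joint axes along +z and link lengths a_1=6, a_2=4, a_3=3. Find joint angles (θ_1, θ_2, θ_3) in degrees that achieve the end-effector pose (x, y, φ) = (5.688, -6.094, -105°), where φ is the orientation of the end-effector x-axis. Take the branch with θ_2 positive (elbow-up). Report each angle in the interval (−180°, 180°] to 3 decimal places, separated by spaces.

-59.997 89.994 -134.997

wrist centre = target − a_3·(cos φ, sin φ) = (6.4645, -3.1962)
cos θ_2 = (52.0050−6²−4²)/(2·6·4) = 0.0001; θ_2 = 89.9940° (elbow-up)
β = atan2(-3.1962,6.4645) = -26.3092°; ψ = atan2(4.0000,6.0004) = 33.6882°
θ_1 = β − ψ = -59.9974°
θ_3 = φ − θ_1 − θ_2 = -134.9966° (wrapped to (-180°,180°])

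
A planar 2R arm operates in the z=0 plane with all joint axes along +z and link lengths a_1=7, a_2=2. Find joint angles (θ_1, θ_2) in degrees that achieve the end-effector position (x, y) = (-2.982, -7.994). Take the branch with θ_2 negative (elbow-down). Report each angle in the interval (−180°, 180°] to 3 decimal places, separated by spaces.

cos θ_2 = (72.7964−7²−2²)/(2·7·2) = 0.7070; θ_2 = -45.0076° (elbow-down)
β = atan2(-7.9940,-2.9820) = -110.4570°; ψ = atan2(-1.4144,8.4140) = -9.5422°
θ_1 = β − ψ = -100.9148°

-100.915 -45.008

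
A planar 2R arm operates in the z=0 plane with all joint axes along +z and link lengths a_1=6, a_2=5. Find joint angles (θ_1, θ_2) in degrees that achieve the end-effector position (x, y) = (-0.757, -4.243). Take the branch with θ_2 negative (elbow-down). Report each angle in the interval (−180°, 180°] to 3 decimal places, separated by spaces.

-44.995 -134.997

cos θ_2 = (18.5761−6²−5²)/(2·6·5) = -0.7071; θ_2 = -134.9966° (elbow-down)
β = atan2(-4.2430,-0.7570) = -100.1158°; ψ = atan2(-3.5357,2.4647) = -55.1206°
θ_1 = β − ψ = -44.9951°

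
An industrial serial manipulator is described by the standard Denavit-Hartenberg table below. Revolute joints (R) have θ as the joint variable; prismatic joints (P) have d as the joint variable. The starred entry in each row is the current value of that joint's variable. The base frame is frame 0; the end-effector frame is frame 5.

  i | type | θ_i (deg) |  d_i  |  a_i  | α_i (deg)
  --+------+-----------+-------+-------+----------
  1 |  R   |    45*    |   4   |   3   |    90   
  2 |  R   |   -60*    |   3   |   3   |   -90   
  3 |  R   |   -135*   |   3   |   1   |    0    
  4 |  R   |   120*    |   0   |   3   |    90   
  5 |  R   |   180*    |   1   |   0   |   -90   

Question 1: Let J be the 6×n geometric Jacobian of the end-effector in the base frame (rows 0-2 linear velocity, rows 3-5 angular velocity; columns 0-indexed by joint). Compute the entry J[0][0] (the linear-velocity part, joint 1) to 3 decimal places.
axis z_0 = ẑ; lever o_n−o_0 = (9.5555,1.8487,1.2289)
cross product → J_v[:, 0] = (-1.8487,9.5555,0.0000)
J_ω[:, 0] = z_0
entry J[0][0] = -1.8487

-1.849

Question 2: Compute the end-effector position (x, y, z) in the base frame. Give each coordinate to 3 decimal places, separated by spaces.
after link 1: o_1 = (2.1213, 2.1213, 4.0000)
after link 2: o_2 = (5.3033, 1.0607, 1.4019)
after link 3: o_3 = (7.3904, 2.1478, 3.5143)
after link 4: o_4 = (8.9640, 2.6233, 1.0047)
after link 5: o_5 = (9.5555, 1.8487, 1.2289)

9.555 1.849 1.229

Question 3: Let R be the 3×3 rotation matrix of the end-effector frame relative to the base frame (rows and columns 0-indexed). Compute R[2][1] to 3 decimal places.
End-effector y-axis (col 1 of R) = (-0.5915,0.7745,-0.2241)
R[2][1] = -0.2241

-0.224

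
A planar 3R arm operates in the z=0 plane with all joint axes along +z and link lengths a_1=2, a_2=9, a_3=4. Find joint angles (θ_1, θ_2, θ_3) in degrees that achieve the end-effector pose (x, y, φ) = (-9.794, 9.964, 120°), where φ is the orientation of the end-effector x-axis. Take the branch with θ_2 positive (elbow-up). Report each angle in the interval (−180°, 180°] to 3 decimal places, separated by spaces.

89.992 60.009 -30.001

wrist centre = target − a_3·(cos φ, sin φ) = (-7.7940, 6.4999)
cos θ_2 = (102.9951−2²−9²)/(2·2·9) = 0.4999; θ_2 = 60.0090° (elbow-up)
β = atan2(6.4999,-7.7940) = 140.1732°; ψ = atan2(7.7949,6.4988) = 50.1814°
θ_1 = β − ψ = 89.9918°
θ_3 = φ − θ_1 − θ_2 = -30.0007° (wrapped to (-180°,180°])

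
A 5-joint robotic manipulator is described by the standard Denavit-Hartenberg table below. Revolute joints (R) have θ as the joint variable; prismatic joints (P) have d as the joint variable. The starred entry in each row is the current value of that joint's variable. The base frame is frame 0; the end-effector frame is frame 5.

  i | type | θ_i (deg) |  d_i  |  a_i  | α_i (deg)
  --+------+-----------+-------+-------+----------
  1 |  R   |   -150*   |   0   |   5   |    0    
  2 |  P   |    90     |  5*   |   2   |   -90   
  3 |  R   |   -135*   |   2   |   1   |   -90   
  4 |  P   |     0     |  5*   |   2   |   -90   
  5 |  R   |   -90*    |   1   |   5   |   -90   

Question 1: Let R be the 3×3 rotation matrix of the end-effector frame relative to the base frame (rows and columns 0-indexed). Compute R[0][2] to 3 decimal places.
-0.354

End-effector z-axis (col 2 of R) = (-0.3536,0.6124,0.7071)
R[0][2] = -0.3536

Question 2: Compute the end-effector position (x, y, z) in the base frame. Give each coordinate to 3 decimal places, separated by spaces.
0.011 -8.019 14.192

after link 1: o_1 = (-4.3301, -2.5000, 0.0000)
after link 2: o_2 = (-3.3301, -4.2321, 5.0000)
after link 3: o_3 = (-1.9516, -2.6197, 5.7071)
after link 4: o_4 = (-0.8910, -4.4568, 10.6569)
after link 5: o_5 = (0.0108, -8.0187, 14.1924)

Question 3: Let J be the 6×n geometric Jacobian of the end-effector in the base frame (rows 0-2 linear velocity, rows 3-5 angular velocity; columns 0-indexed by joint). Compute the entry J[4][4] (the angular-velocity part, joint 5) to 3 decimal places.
-0.500

axis z_4 = (-0.8660,-0.5000,0.0000); lever o_n−o_4 = (0.9017,-3.5619,3.5355)
cross product → J_v[:, 4] = (-1.7678,3.0619,3.5355)
J_ω[:, 4] = z_4
entry J[4][4] = -0.5000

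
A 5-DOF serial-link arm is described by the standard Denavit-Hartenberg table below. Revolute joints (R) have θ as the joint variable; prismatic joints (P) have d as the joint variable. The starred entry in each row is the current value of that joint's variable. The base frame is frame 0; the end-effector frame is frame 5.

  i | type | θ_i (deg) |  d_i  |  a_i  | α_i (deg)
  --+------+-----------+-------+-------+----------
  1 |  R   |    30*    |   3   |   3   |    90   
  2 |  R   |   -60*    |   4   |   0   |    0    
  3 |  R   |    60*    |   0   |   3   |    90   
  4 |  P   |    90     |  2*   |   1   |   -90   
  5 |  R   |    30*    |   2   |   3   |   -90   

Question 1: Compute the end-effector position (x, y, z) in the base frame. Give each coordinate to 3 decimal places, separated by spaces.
after link 1: o_1 = (2.5981, 1.5000, 3.0000)
after link 2: o_2 = (4.5981, -1.9641, 3.0000)
after link 3: o_3 = (7.1962, -0.4641, 3.0000)
after link 4: o_4 = (7.6962, -1.3301, 1.0000)
after link 5: o_5 = (7.2631, -4.5801, 2.5000)

7.263 -4.580 2.500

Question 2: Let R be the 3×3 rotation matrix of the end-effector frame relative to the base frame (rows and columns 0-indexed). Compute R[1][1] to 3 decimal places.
0.500

End-effector y-axis (col 1 of R) = (0.8660,0.5000,0.0000)
R[1][1] = 0.5000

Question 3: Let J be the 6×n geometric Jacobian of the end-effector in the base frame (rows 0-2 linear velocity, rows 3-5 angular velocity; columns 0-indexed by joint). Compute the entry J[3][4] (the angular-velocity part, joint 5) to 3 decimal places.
-0.866

axis z_4 = (-0.8660,-0.5000,-0.0000); lever o_n−o_4 = (-0.4330,-3.2500,1.5000)
cross product → J_v[:, 4] = (-0.7500,1.2990,2.5981)
J_ω[:, 4] = z_4
entry J[3][4] = -0.8660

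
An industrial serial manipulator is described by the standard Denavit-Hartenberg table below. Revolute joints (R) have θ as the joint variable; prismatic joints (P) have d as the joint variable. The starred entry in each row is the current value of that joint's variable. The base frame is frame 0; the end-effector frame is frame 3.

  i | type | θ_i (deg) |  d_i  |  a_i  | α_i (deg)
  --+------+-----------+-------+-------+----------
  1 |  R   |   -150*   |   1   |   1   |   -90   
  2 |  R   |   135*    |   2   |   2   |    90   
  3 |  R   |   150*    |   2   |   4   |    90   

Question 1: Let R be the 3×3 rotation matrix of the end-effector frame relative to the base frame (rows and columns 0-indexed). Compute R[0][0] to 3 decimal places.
-0.280

End-effector x-axis (col 0 of R) = (-0.2803,-0.7392,0.6124)
R[0][0] = -0.2803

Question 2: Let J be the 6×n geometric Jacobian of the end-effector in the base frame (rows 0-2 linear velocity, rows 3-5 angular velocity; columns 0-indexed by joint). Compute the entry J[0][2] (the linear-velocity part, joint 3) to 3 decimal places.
axis z_2 = (-0.6124,-0.3536,-0.7071); lever o_n−o_2 = (-2.3461,-3.6639,1.0353)
cross product → J_v[:, 2] = (-2.9568,2.2929,1.4142)
J_ω[:, 2] = z_2
entry J[0][2] = -2.9568

-2.957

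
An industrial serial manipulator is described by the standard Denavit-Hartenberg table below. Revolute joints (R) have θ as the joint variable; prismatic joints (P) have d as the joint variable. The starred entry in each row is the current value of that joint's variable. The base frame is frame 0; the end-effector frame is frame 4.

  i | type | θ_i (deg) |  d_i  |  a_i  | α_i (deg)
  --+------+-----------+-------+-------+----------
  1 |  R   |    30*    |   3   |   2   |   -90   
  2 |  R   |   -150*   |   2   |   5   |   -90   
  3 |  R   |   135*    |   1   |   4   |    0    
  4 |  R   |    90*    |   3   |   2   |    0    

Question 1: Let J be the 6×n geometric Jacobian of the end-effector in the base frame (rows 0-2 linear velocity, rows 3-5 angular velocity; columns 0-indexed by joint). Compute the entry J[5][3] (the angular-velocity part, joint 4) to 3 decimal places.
axis z_3 = (0.4330,0.2500,0.8660); lever o_n−o_3 = (1.6526,2.5871,1.8910)
cross product → J_v[:, 3] = (-1.7678,0.6124,0.7071)
J_ω[:, 3] = z_3
entry J[5][3] = 0.8660

0.866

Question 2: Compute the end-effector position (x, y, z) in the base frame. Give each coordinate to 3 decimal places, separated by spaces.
2.603 2.179 6.843

after link 1: o_1 = (1.7321, 1.0000, 3.0000)
after link 2: o_2 = (-3.0179, 0.5670, 5.5000)
after link 3: o_3 = (0.9506, -0.4078, 4.9518)
after link 4: o_4 = (2.6032, 2.1794, 6.8428)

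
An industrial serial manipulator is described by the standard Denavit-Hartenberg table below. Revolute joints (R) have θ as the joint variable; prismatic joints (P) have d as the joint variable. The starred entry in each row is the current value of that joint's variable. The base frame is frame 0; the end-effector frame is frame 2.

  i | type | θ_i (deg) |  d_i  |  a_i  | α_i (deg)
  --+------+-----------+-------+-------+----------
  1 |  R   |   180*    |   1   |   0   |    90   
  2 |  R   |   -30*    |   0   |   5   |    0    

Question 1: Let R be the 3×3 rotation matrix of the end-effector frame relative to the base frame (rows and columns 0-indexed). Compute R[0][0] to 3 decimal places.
End-effector x-axis (col 0 of R) = (-0.8660,0.0000,-0.5000)
R[0][0] = -0.8660

-0.866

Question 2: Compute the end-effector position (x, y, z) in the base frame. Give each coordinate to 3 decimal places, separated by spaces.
-4.330 0.000 -1.500

after link 1: o_1 = (0.0000, 0.0000, 1.0000)
after link 2: o_2 = (-4.3301, 0.0000, -1.5000)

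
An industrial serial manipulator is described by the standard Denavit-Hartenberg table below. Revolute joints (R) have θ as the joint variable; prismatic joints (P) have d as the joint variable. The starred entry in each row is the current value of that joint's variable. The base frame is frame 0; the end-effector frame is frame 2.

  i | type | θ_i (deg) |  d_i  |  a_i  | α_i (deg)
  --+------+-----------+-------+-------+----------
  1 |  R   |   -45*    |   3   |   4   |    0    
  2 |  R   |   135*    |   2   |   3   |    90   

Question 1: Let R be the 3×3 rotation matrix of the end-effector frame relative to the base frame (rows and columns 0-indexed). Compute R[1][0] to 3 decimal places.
End-effector x-axis (col 0 of R) = (0.0000,1.0000,0.0000)
R[1][0] = 1.0000

1.000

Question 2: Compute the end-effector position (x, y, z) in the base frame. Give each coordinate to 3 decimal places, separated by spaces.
after link 1: o_1 = (2.8284, -2.8284, 3.0000)
after link 2: o_2 = (2.8284, 0.1716, 5.0000)

2.828 0.172 5.000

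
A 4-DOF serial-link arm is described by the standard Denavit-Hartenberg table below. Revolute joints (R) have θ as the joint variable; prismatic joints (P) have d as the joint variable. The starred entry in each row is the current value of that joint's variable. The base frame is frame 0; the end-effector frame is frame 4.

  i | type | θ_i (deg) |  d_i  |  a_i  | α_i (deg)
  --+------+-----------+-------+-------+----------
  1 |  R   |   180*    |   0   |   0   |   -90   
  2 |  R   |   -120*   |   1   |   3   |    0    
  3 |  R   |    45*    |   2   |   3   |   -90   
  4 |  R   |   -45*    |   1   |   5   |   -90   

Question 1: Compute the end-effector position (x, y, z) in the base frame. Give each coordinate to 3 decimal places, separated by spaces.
-1.157 -6.536 8.652

after link 1: o_1 = (0.0000, 0.0000, 0.0000)
after link 2: o_2 = (1.5000, -1.0000, 2.5981)
after link 3: o_3 = (0.7235, -3.0000, 5.4959)
after link 4: o_4 = (-1.1574, -6.5355, 8.6521)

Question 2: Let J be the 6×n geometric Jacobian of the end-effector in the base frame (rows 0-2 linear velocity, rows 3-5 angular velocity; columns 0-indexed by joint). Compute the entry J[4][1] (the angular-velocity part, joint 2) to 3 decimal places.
-1.000

axis z_1 = (-0.0000,-1.0000,0.0000); lever o_n−o_1 = (-1.1574,-6.5355,8.6521)
cross product → J_v[:, 1] = (-8.6521,0.0000,-1.1574)
J_ω[:, 1] = z_1
entry J[4][1] = -1.0000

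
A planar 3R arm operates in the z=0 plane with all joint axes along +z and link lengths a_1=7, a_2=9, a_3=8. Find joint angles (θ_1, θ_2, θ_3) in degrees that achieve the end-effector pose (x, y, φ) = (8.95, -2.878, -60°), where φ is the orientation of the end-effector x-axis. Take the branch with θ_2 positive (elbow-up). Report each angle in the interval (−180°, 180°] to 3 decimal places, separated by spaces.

wrist centre = target − a_3·(cos φ, sin φ) = (4.9500, 4.0502)
cos θ_2 = (40.9066−7²−9²)/(2·7·9) = -0.7071; θ_2 = 134.9986° (elbow-up)
β = atan2(4.0502,4.9500) = 39.2908°; ψ = atan2(6.3641,0.6362) = 84.2914°
θ_1 = β − ψ = -45.0006°
θ_3 = φ − θ_1 − θ_2 = -149.9981° (wrapped to (-180°,180°])

-45.001 134.999 -149.998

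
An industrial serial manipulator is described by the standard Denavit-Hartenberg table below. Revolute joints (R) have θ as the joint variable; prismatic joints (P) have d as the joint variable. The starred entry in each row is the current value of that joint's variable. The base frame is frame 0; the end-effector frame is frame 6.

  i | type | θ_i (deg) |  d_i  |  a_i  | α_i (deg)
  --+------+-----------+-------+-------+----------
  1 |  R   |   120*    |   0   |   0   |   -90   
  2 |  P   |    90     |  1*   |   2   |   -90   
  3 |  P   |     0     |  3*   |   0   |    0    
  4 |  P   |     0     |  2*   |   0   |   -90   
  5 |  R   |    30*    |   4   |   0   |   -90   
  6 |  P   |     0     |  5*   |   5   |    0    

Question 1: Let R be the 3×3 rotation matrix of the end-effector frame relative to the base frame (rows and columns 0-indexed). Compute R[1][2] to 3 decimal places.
End-effector z-axis (col 2 of R) = (-0.4330,0.7500,0.5000)
R[1][2] = 0.7500

0.750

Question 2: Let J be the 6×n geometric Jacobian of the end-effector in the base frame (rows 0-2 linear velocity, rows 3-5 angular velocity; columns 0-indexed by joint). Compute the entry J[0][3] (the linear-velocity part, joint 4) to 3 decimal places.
0.500

prismatic axis z_3 = (0.5000,-0.8660,-0.0000)
J_v[:, 3] = z_3; J_ω[:, 3] = (0,0,0)
entry J[0][3] = 0.5000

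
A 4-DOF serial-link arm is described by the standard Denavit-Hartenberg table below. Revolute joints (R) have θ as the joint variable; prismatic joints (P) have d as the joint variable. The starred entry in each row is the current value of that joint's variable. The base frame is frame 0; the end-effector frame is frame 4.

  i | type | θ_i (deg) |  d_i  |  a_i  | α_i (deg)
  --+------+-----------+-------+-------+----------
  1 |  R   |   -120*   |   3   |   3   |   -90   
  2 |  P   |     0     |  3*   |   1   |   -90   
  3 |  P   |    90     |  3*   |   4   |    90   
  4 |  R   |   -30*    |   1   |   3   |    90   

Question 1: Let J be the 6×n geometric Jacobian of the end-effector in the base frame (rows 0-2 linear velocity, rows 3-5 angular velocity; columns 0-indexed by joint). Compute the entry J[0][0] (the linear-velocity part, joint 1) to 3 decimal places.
axis z_0 = ẑ; lever o_n−o_0 = (-5.6160,-2.5311,1.5000)
cross product → J_v[:, 0] = (2.5311,-5.6160,0.0000)
J_ω[:, 0] = z_0
entry J[0][0] = 2.5311

2.531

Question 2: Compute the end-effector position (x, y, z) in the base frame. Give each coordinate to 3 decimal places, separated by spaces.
after link 1: o_1 = (-1.5000, -2.5981, 3.0000)
after link 2: o_2 = (0.5981, -4.9641, 3.0000)
after link 3: o_3 = (-2.8660, -2.9641, -0.0000)
after link 4: o_4 = (-5.6160, -2.5311, 1.5000)

-5.616 -2.531 1.500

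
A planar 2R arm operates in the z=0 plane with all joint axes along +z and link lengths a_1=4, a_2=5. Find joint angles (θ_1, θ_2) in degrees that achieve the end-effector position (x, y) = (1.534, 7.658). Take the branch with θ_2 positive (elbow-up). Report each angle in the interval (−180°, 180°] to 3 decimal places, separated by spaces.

cos θ_2 = (60.9981−4²−5²)/(2·4·5) = 0.5000; θ_2 = 60.0031° (elbow-up)
β = atan2(7.6580,1.5340) = 78.6728°; ψ = atan2(4.3303,6.4998) = 33.6723°
θ_1 = β − ψ = 45.0005°

45.001 60.003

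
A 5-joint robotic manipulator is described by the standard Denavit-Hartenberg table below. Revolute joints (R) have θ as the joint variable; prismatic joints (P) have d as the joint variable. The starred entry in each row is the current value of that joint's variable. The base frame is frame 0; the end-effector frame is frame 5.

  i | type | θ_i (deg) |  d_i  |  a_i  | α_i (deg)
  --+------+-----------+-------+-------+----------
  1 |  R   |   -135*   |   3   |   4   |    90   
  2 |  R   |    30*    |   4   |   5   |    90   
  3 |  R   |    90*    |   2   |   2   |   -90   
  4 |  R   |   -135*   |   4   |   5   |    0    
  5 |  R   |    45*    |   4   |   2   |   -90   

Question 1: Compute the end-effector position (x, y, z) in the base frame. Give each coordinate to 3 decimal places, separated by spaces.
after link 1: o_1 = (-2.8284, -2.8284, 3.0000)
after link 2: o_2 = (-8.7187, -3.0619, 5.5000)
after link 3: o_3 = (-10.8400, -2.3548, 3.7679)
after link 4: o_4 = (-7.1405, -3.6553, -1.2939)
after link 5: o_5 = (-5.3982, -1.9129, -5.0260)

-5.398 -1.913 -5.026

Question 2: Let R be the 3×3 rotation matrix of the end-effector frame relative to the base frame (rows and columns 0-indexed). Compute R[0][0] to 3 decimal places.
End-effector x-axis (col 0 of R) = (-0.3536,-0.3536,-0.8660)
R[0][0] = -0.3536

-0.354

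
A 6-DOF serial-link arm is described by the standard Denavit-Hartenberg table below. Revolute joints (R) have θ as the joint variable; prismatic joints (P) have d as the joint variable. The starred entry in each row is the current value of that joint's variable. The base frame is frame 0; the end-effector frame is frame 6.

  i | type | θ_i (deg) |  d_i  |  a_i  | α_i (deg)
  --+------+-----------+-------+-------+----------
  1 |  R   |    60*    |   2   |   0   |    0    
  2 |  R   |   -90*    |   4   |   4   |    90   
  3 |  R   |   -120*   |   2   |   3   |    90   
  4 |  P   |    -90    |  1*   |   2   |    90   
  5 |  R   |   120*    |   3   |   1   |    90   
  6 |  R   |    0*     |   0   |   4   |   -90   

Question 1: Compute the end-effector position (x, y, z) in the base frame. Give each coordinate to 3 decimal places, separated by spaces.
-1.783 -1.857 8.665

after link 1: o_1 = (0.0000, 0.0000, 2.0000)
after link 2: o_2 = (3.4641, -2.0000, 6.0000)
after link 3: o_3 = (1.1651, -2.9821, 3.4019)
after link 4: o_4 = (1.4151, -0.8170, 3.9019)
after link 5: o_5 = (1.8146, -1.6250, 6.9330)
after link 6: o_6 = (-1.7835, -1.8571, 8.6651)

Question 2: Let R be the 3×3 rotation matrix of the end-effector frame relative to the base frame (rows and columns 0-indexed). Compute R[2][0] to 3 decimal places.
End-effector x-axis (col 0 of R) = (-0.8995,-0.0580,0.4330)
R[2][0] = 0.4330

0.433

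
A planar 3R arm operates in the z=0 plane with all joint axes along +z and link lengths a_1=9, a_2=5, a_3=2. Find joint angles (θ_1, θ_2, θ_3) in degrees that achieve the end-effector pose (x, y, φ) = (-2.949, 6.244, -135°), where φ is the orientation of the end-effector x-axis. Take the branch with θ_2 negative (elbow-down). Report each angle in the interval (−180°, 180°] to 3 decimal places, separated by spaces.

135.003 -119.997 -150.006

wrist centre = target − a_3·(cos φ, sin φ) = (-1.5348, 7.6582)
cos θ_2 = (61.0038−9²−5²)/(2·9·5) = -0.5000; θ_2 = -119.9972° (elbow-down)
β = atan2(7.6582,-1.5348) = 101.3325°; ψ = atan2(-4.3302,6.5002) = -33.6704°
θ_1 = β − ψ = 135.0029°
θ_3 = φ − θ_1 − θ_2 = -150.0057° (wrapped to (-180°,180°])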